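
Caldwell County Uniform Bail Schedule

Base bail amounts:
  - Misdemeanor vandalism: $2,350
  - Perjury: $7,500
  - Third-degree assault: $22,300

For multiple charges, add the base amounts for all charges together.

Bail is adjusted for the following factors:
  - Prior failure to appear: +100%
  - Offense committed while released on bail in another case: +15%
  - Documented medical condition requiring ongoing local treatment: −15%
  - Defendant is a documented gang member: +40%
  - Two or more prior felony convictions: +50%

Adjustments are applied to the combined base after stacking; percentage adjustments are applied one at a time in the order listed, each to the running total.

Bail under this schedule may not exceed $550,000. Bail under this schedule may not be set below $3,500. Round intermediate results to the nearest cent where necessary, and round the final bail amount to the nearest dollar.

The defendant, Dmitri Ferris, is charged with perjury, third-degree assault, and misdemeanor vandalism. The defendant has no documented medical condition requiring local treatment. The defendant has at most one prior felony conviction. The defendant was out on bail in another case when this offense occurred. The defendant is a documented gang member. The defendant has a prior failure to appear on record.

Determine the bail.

$103,523

Base amounts from the schedule: perjury $7,500; third-degree assault $22,300; misdemeanor vandalism $2,350.
Stacking rule: sum of all bases. $7,500 + $22,300 + $2,350 = $32,150.
Prior failure to appear (+100%): $32,150 × 2 = $64,300.
Offense committed while released on bail in another case (+15%): $64,300 × 1.15 = $73,945.
Defendant is a documented gang member (+40%): $73,945 × 1.4 = $103,523.
$103,523 is within the $550,000 maximum.
$103,523 is at or above the $3,500 minimum.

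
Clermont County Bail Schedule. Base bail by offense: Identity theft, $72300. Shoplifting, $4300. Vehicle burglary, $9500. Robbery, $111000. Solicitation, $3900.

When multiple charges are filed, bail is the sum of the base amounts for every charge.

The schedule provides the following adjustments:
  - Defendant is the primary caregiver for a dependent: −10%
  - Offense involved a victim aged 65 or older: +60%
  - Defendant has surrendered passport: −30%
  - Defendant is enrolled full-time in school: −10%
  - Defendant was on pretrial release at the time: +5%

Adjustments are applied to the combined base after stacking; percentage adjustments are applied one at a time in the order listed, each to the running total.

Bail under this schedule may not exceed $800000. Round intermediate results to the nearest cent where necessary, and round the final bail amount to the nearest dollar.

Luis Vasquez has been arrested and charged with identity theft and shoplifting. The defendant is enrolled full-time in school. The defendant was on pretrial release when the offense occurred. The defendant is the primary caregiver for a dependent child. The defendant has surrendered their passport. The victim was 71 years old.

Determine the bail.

Base amounts from the schedule: identity theft $72300; shoplifting $4300.
Stacking rule: sum of all bases. $72300 + $4300 = $76600.
Defendant is the primary caregiver for a dependent (−10%): $76600 × 0.9 = $68940.
Offense involved a victim aged 65 or older (+60%): $68940 × 1.6 = $110304.
Defendant has surrendered passport (−30%): $110304 × 0.7 = $77212.80.
Defendant is enrolled full-time in school (−10%): $77212.80 × 0.9 = $69491.52.
Defendant was on pretrial release at the time (+5%): $69491.52 × 1.05 = $72966.10.
$72966.10 is within the $800000 maximum.
Rounded to the nearest dollar: $72966.

$72966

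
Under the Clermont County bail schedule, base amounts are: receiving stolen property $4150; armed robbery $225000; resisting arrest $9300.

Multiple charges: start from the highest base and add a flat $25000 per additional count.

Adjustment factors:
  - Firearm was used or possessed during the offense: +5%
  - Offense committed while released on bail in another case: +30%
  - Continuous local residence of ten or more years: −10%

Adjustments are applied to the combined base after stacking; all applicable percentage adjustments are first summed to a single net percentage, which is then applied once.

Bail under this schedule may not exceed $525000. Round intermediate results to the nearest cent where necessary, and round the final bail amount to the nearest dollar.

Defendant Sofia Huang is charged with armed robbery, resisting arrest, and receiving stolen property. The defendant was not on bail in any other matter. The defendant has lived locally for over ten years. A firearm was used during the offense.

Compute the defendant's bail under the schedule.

$261250

Base amounts from the schedule: armed robbery $225000; resisting arrest $9300; receiving stolen property $4150.
Stacking rule: highest base plus $25000 per additional charge. Highest is armed robbery at $225000; 2 additional charges → +$50000. Combined base = $275000.
Net percentage adjustment: +5% −10% = −5%. $275000 × 0.95 = $261250.
$261250 is within the $525000 maximum.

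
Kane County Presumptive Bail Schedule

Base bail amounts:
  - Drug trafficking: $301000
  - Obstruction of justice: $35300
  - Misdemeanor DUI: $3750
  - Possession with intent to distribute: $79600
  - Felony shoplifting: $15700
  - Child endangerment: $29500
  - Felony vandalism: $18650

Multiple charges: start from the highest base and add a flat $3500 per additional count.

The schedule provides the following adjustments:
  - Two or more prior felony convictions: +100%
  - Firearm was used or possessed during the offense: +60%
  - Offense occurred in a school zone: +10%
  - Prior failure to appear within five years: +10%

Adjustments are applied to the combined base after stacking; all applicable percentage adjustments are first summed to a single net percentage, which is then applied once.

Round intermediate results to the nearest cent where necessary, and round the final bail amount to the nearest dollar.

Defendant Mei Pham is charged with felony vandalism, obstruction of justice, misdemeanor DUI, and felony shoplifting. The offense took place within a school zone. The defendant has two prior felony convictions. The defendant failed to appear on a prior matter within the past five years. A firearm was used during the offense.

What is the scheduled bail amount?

Base amounts from the schedule: felony vandalism $18650; obstruction of justice $35300; misdemeanor DUI $3750; felony shoplifting $15700.
Stacking rule: highest base plus $3500 per additional charge. Highest is obstruction of justice at $35300; 3 additional charges → +$10500. Combined base = $45800.
Net percentage adjustment: +100% +60% +10% +10% = +180%. $45800 × 2.8 = $128240.

$128240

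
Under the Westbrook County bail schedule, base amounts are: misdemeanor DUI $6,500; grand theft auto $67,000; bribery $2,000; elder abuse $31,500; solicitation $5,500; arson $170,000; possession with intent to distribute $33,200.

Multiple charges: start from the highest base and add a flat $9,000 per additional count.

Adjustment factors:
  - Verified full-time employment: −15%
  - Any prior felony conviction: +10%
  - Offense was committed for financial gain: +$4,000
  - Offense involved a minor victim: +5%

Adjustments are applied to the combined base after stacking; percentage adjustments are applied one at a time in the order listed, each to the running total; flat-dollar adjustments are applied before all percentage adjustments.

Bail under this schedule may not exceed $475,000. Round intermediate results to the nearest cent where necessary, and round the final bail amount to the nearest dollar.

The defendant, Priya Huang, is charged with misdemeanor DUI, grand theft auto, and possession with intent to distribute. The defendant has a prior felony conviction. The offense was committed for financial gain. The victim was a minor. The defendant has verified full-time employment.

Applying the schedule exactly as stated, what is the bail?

$87,376

Base amounts from the schedule: misdemeanor DUI $6,500; grand theft auto $67,000; possession with intent to distribute $33,200.
Stacking rule: highest base plus $9,000 per additional charge. Highest is grand theft auto at $67,000; 2 additional charges → +$18,000. Combined base = $85,000.
Offense was committed for financial gain (+$4,000 flat): $85,000 + $4,000 = $89,000.
Verified full-time employment (−15%): $89,000 × 0.85 = $75,650.
Any prior felony conviction (+10%): $75,650 × 1.1 = $83,215.
Offense involved a minor victim (+5%): $83,215 × 1.05 = $87,375.75.
$87,375.75 is within the $475,000 maximum.
Rounded to the nearest dollar: $87,376.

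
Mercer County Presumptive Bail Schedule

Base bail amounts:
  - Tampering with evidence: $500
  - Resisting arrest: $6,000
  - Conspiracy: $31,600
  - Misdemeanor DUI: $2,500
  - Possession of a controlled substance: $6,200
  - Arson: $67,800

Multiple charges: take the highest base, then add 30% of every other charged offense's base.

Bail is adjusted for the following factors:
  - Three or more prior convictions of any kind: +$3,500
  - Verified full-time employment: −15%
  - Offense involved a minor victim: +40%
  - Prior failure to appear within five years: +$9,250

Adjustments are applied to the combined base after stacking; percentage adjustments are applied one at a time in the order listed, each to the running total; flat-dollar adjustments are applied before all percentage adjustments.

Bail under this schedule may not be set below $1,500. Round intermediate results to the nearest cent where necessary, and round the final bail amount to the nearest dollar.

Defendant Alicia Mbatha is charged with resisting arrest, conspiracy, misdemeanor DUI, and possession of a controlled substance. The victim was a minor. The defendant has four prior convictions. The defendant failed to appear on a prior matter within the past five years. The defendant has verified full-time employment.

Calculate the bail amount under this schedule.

$58,024

Base amounts from the schedule: resisting arrest $6,000; conspiracy $31,600; misdemeanor DUI $2,500; possession of a controlled substance $6,200.
Stacking rule: highest base plus 30% of each additional charge. Highest is conspiracy at $31,600. Additional: $6,000 × 30% = $1,800; $2,500 × 30% = $750; $6,200 × 30% = $1,860. Combined base = $31,600 + $4,410 = $36,010.
Three or more prior convictions of any kind (+$3,500 flat): $36,010 + $3,500 = $39,510.
Prior failure to appear within five years (+$9,250 flat): $39,510 + $9,250 = $48,760.
Verified full-time employment (−15%): $48,760 × 0.85 = $41,446.
Offense involved a minor victim (+40%): $41,446 × 1.4 = $58,024.40.
$58,024.40 is at or above the $1,500 minimum.
Rounded to the nearest dollar: $58,024.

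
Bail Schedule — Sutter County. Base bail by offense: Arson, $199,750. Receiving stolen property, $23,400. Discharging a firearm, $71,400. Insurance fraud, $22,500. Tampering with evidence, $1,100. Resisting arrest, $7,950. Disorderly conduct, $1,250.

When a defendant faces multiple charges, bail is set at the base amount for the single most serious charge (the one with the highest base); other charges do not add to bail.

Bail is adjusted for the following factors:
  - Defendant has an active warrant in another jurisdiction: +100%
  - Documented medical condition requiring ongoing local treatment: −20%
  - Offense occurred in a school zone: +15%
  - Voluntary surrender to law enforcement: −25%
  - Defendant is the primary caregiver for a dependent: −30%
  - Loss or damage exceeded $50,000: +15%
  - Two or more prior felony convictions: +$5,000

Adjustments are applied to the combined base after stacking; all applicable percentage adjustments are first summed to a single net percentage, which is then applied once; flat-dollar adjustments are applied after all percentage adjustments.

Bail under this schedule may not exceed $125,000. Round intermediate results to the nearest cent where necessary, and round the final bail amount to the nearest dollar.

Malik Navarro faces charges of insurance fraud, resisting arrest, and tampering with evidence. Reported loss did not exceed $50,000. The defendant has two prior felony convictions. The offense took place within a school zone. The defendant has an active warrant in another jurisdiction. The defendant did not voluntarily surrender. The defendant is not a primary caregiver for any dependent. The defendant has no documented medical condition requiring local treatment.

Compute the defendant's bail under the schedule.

$53,375

Base amounts from the schedule: insurance fraud $22,500; resisting arrest $7,950; tampering with evidence $1,100.
Stacking rule: use the highest base only. Highest is insurance fraud at $22,500. Combined base = $22,500.
Net percentage adjustment: +100% +15% = +115%. $22,500 × 2.15 = $48,375.
Two or more prior felony convictions (+$5,000 flat): $48,375 + $5,000 = $53,375.
$53,375 is within the $125,000 maximum.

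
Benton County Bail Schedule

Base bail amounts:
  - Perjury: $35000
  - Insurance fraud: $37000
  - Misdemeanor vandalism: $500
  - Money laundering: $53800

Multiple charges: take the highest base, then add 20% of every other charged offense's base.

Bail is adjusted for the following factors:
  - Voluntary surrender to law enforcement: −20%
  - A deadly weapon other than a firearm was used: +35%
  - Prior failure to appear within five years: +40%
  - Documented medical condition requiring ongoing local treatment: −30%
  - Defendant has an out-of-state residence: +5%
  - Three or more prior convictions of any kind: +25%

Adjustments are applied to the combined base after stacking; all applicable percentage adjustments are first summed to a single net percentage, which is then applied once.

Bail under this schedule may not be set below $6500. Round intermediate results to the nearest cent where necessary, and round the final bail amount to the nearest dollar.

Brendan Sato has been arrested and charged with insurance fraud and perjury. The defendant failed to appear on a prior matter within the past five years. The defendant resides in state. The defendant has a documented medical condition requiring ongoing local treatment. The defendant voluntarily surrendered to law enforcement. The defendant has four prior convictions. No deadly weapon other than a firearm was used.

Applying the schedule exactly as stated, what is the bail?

Base amounts from the schedule: insurance fraud $37000; perjury $35000.
Stacking rule: highest base plus 20% of each additional charge. Highest is insurance fraud at $37000. Additional: $35000 × 20% = $7000. Combined base = $37000 + $7000 = $44000.
Net percentage adjustment: −20% +40% −30% +25% = +15%. $44000 × 1.15 = $50600.
$50600 is at or above the $6500 minimum.

$50600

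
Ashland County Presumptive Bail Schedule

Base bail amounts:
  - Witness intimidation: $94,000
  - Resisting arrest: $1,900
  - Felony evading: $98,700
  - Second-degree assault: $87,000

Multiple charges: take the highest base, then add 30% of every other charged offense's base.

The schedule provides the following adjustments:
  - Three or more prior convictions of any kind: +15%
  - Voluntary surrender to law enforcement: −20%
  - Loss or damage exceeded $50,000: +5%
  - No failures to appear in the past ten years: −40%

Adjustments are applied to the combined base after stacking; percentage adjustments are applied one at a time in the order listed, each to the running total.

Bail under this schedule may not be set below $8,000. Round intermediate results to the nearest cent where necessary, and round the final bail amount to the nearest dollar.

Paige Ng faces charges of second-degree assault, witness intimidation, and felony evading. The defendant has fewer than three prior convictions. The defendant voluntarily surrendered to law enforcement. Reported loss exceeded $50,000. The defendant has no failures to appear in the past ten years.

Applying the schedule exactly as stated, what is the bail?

Base amounts from the schedule: second-degree assault $87,000; witness intimidation $94,000; felony evading $98,700.
Stacking rule: highest base plus 30% of each additional charge. Highest is felony evading at $98,700. Additional: $87,000 × 30% = $26,100; $94,000 × 30% = $28,200. Combined base = $98,700 + $54,300 = $153,000.
Voluntary surrender to law enforcement (−20%): $153,000 × 0.8 = $122,400.
Loss or damage exceeded $50,000 (+5%): $122,400 × 1.05 = $128,520.
No failures to appear in the past ten years (−40%): $128,520 × 0.6 = $77,112.
$77,112 is at or above the $8,000 minimum.

$77,112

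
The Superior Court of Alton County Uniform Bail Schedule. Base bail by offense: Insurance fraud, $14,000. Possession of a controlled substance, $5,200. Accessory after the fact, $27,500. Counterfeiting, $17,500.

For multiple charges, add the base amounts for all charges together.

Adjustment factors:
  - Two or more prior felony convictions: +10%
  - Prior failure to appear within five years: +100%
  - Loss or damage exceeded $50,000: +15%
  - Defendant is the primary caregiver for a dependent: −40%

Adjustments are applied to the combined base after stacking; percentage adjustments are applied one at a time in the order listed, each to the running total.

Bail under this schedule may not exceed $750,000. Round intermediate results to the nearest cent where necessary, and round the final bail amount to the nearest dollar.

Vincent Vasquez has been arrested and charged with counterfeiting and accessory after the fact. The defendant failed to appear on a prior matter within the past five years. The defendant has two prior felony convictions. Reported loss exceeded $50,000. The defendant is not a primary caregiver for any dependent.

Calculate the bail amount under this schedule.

Base amounts from the schedule: counterfeiting $17,500; accessory after the fact $27,500.
Stacking rule: sum of all bases. $17,500 + $27,500 = $45,000.
Two or more prior felony convictions (+10%): $45,000 × 1.1 = $49,500.
Prior failure to appear within five years (+100%): $49,500 × 2 = $99,000.
Loss or damage exceeded $50,000 (+15%): $99,000 × 1.15 = $113,850.
$113,850 is within the $750,000 maximum.

$113,850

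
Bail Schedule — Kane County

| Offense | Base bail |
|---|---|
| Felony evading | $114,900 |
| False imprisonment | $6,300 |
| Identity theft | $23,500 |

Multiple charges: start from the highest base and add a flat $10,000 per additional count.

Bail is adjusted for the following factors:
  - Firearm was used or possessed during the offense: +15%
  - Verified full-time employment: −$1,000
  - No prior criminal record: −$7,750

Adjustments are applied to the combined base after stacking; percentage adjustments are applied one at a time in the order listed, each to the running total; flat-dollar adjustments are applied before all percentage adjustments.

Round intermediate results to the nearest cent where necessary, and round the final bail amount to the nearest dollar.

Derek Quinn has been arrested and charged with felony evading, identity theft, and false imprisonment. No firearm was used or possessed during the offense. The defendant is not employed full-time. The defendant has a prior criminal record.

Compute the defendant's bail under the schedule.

$134,900

Base amounts from the schedule: felony evading $114,900; identity theft $23,500; false imprisonment $6,300.
Stacking rule: highest base plus $10,000 per additional charge. Highest is felony evading at $114,900; 2 additional charges → +$20,000. Combined base = $134,900.
No adjustment factors apply to this defendant.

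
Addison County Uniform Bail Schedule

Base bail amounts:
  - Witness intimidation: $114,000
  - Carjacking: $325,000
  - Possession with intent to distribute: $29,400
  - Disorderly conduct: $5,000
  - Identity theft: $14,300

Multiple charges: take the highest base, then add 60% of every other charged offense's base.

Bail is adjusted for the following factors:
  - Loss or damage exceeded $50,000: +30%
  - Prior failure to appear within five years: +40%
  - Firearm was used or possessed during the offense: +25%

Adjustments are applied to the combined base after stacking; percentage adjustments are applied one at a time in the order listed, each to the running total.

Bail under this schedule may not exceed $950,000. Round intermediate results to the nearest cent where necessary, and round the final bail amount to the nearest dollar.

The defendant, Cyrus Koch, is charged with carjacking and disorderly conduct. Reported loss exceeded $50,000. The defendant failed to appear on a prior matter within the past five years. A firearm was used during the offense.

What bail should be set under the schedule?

$746,200

Base amounts from the schedule: carjacking $325,000; disorderly conduct $5,000.
Stacking rule: highest base plus 60% of each additional charge. Highest is carjacking at $325,000. Additional: $5,000 × 60% = $3,000. Combined base = $325,000 + $3,000 = $328,000.
Loss or damage exceeded $50,000 (+30%): $328,000 × 1.3 = $426,400.
Prior failure to appear within five years (+40%): $426,400 × 1.4 = $596,960.
Firearm was used or possessed during the offense (+25%): $596,960 × 1.25 = $746,200.
$746,200 is within the $950,000 maximum.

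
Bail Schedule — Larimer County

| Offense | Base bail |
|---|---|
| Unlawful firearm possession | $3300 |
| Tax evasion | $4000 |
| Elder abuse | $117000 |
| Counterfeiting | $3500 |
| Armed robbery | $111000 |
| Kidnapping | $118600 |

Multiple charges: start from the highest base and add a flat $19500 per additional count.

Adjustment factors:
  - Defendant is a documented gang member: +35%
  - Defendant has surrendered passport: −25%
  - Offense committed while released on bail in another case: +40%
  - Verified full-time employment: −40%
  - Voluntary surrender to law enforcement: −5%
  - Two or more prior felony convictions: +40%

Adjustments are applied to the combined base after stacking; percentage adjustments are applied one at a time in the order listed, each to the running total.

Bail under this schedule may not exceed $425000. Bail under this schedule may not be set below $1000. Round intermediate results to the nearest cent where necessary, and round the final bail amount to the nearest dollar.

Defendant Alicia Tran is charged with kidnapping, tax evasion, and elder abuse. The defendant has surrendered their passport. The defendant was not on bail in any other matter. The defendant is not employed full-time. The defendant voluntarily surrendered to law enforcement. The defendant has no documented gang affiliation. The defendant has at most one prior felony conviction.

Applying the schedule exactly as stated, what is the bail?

$112290

Base amounts from the schedule: kidnapping $118600; tax evasion $4000; elder abuse $117000.
Stacking rule: highest base plus $19500 per additional charge. Highest is kidnapping at $118600; 2 additional charges → +$39000. Combined base = $157600.
Defendant has surrendered passport (−25%): $157600 × 0.75 = $118200.
Voluntary surrender to law enforcement (−5%): $118200 × 0.95 = $112290.
$112290 is within the $425000 maximum.
$112290 is at or above the $1000 minimum.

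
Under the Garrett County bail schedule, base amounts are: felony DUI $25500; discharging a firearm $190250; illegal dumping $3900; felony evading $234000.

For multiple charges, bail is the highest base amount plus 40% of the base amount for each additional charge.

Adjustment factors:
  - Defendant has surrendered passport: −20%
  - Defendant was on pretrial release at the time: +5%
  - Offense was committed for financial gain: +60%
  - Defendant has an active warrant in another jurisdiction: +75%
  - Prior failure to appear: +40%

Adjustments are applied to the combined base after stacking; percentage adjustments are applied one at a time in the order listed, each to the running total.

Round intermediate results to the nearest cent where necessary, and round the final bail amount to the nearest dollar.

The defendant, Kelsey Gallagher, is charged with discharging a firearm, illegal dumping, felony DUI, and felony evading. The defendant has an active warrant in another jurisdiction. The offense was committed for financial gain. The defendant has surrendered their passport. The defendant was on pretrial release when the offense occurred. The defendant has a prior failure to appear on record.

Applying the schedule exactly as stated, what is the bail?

$1059821

Base amounts from the schedule: discharging a firearm $190250; illegal dumping $3900; felony DUI $25500; felony evading $234000.
Stacking rule: highest base plus 40% of each additional charge. Highest is felony evading at $234000. Additional: $190250 × 40% = $76100; $3900 × 40% = $1560; $25500 × 40% = $10200. Combined base = $234000 + $87860 = $321860.
Defendant has surrendered passport (−20%): $321860 × 0.8 = $257488.
Defendant was on pretrial release at the time (+5%): $257488 × 1.05 = $270362.40.
Offense was committed for financial gain (+60%): $270362.40 × 1.6 = $432579.84.
Defendant has an active warrant in another jurisdiction (+75%): $432579.84 × 1.75 = $757014.72.
Prior failure to appear (+40%): $757014.72 × 1.4 = $1059820.61.
Rounded to the nearest dollar: $1059821.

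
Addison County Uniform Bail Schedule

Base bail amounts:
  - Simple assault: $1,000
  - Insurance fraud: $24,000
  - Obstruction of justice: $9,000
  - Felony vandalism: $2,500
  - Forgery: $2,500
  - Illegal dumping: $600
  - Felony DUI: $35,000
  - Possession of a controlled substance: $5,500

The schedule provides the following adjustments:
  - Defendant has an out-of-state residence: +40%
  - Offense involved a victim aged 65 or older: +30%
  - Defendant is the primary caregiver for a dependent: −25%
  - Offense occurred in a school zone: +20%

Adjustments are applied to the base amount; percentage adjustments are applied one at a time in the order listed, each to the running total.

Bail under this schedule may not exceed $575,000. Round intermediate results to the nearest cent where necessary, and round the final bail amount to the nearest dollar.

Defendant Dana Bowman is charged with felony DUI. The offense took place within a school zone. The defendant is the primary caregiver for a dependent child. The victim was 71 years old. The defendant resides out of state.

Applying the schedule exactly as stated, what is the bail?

$57,330

Base amounts from the schedule: felony DUI $35,000.
Single charge. Combined base = $35,000.
Defendant has an out-of-state residence (+40%): $35,000 × 1.4 = $49,000.
Offense involved a victim aged 65 or older (+30%): $49,000 × 1.3 = $63,700.
Defendant is the primary caregiver for a dependent (−25%): $63,700 × 0.75 = $47,775.
Offense occurred in a school zone (+20%): $47,775 × 1.2 = $57,330.
$57,330 is within the $575,000 maximum.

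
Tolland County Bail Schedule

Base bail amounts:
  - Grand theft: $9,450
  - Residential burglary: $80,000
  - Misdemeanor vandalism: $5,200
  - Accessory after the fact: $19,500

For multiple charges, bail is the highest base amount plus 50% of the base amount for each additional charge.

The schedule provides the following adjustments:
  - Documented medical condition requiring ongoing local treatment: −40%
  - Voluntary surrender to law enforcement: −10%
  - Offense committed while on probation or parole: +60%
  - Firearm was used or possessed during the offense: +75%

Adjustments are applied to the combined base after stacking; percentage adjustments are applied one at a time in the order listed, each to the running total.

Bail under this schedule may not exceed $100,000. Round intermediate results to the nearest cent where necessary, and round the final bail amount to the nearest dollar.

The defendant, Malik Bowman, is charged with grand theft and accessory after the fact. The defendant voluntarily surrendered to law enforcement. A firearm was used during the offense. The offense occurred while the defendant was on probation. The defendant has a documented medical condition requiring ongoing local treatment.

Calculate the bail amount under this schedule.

Base amounts from the schedule: grand theft $9,450; accessory after the fact $19,500.
Stacking rule: highest base plus 50% of each additional charge. Highest is accessory after the fact at $19,500. Additional: $9,450 × 50% = $4,725. Combined base = $19,500 + $4,725 = $24,225.
Documented medical condition requiring ongoing local treatment (−40%): $24,225 × 0.6 = $14,535.
Voluntary surrender to law enforcement (−10%): $14,535 × 0.9 = $13,081.50.
Offense committed while on probation or parole (+60%): $13,081.50 × 1.6 = $20,930.40.
Firearm was used or possessed during the offense (+75%): $20,930.40 × 1.75 = $36,628.20.
$36,628.20 is within the $100,000 maximum.
Rounded to the nearest dollar: $36,628.

$36,628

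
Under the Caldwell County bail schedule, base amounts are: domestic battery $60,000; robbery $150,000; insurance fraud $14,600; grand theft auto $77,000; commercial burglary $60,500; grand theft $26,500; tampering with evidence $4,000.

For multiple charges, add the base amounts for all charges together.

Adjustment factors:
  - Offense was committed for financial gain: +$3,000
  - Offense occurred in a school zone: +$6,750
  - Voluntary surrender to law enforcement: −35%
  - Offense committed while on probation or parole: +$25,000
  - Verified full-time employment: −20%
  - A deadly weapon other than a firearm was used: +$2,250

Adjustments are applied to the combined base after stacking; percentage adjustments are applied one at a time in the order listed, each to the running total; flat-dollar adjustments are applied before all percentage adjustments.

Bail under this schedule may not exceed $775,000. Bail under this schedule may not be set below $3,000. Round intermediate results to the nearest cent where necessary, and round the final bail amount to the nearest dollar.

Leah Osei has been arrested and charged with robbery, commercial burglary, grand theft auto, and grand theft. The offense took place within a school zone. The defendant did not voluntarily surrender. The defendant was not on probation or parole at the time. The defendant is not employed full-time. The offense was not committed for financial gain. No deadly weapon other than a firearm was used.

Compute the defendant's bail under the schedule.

Base amounts from the schedule: robbery $150,000; commercial burglary $60,500; grand theft auto $77,000; grand theft $26,500.
Stacking rule: sum of all bases. $150,000 + $60,500 + $77,000 + $26,500 = $314,000.
Offense occurred in a school zone (+$6,750 flat): $314,000 + $6,750 = $320,750.
$320,750 is within the $775,000 maximum.
$320,750 is at or above the $3,000 minimum.

$320,750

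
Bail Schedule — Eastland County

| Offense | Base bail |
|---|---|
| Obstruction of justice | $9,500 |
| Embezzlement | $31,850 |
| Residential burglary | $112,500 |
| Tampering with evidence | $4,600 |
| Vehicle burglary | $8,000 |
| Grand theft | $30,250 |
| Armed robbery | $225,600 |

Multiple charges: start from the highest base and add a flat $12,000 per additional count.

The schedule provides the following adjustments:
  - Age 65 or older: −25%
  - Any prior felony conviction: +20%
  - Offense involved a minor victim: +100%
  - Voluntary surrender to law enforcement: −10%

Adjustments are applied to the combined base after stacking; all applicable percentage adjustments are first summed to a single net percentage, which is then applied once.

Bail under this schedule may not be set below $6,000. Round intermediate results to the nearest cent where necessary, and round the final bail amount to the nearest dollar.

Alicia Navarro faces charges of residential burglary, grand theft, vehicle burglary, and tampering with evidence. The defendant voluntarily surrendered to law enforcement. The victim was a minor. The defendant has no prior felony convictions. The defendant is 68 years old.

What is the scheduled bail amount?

Base amounts from the schedule: residential burglary $112,500; grand theft $30,250; vehicle burglary $8,000; tampering with evidence $4,600.
Stacking rule: highest base plus $12,000 per additional charge. Highest is residential burglary at $112,500; 3 additional charges → +$36,000. Combined base = $148,500.
Net percentage adjustment: −25% +100% −10% = +65%. $148,500 × 1.65 = $245,025.
$245,025 is at or above the $6,000 minimum.

$245,025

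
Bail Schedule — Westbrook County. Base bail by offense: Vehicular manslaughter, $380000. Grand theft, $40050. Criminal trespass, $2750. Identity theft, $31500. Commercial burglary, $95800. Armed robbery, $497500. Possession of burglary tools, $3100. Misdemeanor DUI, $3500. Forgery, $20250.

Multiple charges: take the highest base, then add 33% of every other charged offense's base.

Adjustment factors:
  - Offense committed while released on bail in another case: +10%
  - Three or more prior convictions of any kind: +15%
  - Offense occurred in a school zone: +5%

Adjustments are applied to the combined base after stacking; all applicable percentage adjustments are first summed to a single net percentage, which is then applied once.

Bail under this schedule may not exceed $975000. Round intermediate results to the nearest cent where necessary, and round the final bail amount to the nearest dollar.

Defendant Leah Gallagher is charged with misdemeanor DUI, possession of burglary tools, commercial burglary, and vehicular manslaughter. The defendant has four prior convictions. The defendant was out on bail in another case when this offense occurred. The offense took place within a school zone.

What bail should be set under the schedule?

Base amounts from the schedule: misdemeanor DUI $3500; possession of burglary tools $3100; commercial burglary $95800; vehicular manslaughter $380000.
Stacking rule: highest base plus 33% of each additional charge. Highest is vehicular manslaughter at $380000. Additional: $3500 × 33% = $1155; $3100 × 33% = $1023; $95800 × 33% = $31614. Combined base = $380000 + $33792 = $413792.
Net percentage adjustment: +10% +15% +5% = +30%. $413792 × 1.3 = $537929.60.
$537929.60 is within the $975000 maximum.
Rounded to the nearest dollar: $537930.

$537930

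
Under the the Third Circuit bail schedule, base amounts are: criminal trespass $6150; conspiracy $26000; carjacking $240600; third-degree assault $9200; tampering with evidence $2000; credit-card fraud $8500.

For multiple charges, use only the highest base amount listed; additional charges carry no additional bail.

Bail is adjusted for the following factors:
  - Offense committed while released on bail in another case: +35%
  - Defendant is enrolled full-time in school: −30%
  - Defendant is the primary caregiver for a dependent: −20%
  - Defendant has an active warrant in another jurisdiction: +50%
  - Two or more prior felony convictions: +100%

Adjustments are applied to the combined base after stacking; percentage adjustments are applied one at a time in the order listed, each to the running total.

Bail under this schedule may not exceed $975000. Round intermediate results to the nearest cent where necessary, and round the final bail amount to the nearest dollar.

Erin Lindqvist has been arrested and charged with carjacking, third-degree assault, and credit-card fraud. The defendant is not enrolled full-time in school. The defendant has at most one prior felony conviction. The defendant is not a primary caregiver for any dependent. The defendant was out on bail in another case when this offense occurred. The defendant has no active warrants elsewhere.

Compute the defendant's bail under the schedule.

Base amounts from the schedule: carjacking $240600; third-degree assault $9200; credit-card fraud $8500.
Stacking rule: use the highest base only. Highest is carjacking at $240600. Combined base = $240600.
Offense committed while released on bail in another case (+35%): $240600 × 1.35 = $324810.
$324810 is within the $975000 maximum.

$324810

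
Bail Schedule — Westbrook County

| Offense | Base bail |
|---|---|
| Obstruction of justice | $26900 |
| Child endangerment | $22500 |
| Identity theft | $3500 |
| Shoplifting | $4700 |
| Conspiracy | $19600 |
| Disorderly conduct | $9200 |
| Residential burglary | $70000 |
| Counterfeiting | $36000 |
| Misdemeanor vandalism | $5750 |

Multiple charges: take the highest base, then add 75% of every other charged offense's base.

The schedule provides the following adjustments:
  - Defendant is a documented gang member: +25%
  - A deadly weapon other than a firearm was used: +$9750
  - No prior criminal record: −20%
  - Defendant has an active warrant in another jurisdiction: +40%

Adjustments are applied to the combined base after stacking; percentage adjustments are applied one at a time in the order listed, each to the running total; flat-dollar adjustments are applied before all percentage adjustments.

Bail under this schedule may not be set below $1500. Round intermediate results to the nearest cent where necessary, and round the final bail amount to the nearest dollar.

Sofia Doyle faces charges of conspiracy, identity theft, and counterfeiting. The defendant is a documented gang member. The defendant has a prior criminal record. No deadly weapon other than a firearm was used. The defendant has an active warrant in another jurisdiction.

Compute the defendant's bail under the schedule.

$93319

Base amounts from the schedule: conspiracy $19600; identity theft $3500; counterfeiting $36000.
Stacking rule: highest base plus 75% of each additional charge. Highest is counterfeiting at $36000. Additional: $19600 × 75% = $14700; $3500 × 75% = $2625. Combined base = $36000 + $17325 = $53325.
Defendant is a documented gang member (+25%): $53325 × 1.25 = $66656.25.
Defendant has an active warrant in another jurisdiction (+40%): $66656.25 × 1.4 = $93318.75.
$93318.75 is at or above the $1500 minimum.
Rounded to the nearest dollar: $93319.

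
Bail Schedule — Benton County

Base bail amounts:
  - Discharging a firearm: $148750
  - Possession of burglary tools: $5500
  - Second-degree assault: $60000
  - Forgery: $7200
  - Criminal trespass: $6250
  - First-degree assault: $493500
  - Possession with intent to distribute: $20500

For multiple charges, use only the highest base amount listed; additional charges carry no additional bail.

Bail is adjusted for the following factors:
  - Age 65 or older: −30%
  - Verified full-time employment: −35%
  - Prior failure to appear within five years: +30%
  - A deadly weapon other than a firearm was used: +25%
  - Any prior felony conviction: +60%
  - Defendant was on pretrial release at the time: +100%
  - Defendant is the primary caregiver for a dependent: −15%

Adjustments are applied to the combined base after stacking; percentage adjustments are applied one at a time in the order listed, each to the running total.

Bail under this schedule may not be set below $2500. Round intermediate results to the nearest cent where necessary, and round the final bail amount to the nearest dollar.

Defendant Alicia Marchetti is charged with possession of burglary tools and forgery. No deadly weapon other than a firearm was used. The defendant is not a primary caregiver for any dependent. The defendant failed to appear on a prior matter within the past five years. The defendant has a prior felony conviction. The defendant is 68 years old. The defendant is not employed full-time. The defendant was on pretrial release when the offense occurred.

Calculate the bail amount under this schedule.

Base amounts from the schedule: possession of burglary tools $5500; forgery $7200.
Stacking rule: use the highest base only. Highest is forgery at $7200. Combined base = $7200.
Age 65 or older (−30%): $7200 × 0.7 = $5040.
Prior failure to appear within five years (+30%): $5040 × 1.3 = $6552.
Any prior felony conviction (+60%): $6552 × 1.6 = $10483.20.
Defendant was on pretrial release at the time (+100%): $10483.20 × 2 = $20966.40.
$20966.40 is at or above the $2500 minimum.
Rounded to the nearest dollar: $20966.

$20966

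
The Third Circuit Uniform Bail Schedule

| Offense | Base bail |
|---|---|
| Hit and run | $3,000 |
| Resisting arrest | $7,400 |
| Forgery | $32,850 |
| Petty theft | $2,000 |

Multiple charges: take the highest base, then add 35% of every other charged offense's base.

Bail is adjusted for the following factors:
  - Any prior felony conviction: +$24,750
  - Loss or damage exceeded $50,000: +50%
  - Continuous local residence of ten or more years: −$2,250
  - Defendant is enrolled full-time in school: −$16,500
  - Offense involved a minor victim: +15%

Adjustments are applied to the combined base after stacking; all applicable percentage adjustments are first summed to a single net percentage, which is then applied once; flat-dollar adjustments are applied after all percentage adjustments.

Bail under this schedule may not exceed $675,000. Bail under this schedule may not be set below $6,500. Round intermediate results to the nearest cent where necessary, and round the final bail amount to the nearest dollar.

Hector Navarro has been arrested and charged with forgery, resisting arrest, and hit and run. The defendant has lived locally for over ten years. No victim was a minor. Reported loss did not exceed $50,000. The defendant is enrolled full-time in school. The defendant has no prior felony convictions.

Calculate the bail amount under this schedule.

Base amounts from the schedule: forgery $32,850; resisting arrest $7,400; hit and run $3,000.
Stacking rule: highest base plus 35% of each additional charge. Highest is forgery at $32,850. Additional: $7,400 × 35% = $2,590; $3,000 × 35% = $1,050. Combined base = $32,850 + $3,640 = $36,490.
Continuous local residence of ten or more years (−$2,250 flat): $36,490 − $2,250 = $34,240.
Defendant is enrolled full-time in school (−$16,500 flat): $34,240 − $16,500 = $17,740.
$17,740 is within the $675,000 maximum.
$17,740 is at or above the $6,500 minimum.

$17,740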